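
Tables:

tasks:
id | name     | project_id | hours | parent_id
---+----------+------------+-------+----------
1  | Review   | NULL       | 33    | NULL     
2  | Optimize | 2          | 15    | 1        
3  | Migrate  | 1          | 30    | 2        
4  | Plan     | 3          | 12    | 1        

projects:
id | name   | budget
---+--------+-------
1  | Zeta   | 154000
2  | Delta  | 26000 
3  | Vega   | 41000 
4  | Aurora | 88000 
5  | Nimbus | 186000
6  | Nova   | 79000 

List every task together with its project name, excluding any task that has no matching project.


INNER JOIN keeps only tasks rows whose project_id matches an id in projects. Walk through each task:
  - task 1 (Review): project_id=NULL, no match -> dropped
  - task 2 (Optimize): project_id=2 -> matches Delta
  - task 3 (Migrate): project_id=1 -> matches Zeta
  - task 4 (Plan): project_id=3 -> matches Vega
So 1 of 4 rows is dropped.

SQL:
SELECT a.name, b.name AS project
FROM tasks a
INNER JOIN projects b ON a.project_id = b.id

Result:
name     | project
---------+--------
Optimize | Delta  
Migrate  | Zeta   
Plan     | Vega   


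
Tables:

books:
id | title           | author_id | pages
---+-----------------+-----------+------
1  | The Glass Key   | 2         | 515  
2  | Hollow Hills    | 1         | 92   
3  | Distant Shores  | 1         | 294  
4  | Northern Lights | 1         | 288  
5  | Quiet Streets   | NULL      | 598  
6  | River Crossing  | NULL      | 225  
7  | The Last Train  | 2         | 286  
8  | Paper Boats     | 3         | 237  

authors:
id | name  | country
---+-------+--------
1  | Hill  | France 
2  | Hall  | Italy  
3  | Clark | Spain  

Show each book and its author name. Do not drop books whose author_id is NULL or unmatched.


LEFT JOIN keeps every row from books (the left table); where author_id has no match in authors, the author columns become NULL. Walk through each book:
  - book 1 (The Glass Key): author_id=2 -> matches Hall
  - book 2 (Hollow Hills): author_id=1 -> matches Hill
  - book 3 (Distant Shores): author_id=1 -> matches Hill
  - book 4 (Northern Lights): author_id=1 -> matches Hill
  - book 5 (Quiet Streets): author_id=NULL, no match -> kept with NULL
  - book 6 (River Crossing): author_id=NULL, no match -> kept with NULL
  - book 7 (The Last Train): author_id=2 -> matches Hall
  - book 8 (Paper Boats): author_id=3 -> matches Clark
All 8 rows appear; 2 have NULL author.

SQL:
SELECT a.title, b.name AS author
FROM books a
LEFT JOIN authors b ON a.author_id = b.id

Result:
title           | author
----------------+-------
The Glass Key   | Hall  
Hollow Hills    | Hill  
Distant Shores  | Hill  
Northern Lights | Hill  
Quiet Streets   | NULL  
River Crossing  | NULL  
The Last Train  | Hall  
Paper Boats     | Clark 


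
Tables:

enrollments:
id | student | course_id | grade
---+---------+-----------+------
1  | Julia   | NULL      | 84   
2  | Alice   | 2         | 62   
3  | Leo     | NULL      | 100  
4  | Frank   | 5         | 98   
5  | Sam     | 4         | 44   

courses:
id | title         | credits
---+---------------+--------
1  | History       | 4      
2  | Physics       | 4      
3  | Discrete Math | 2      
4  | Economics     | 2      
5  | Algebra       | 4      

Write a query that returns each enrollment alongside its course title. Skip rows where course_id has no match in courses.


INNER JOIN keeps only enrollments rows whose course_id matches an id in courses. Walk through each enrollment:
  - enrollment 1 (Julia): course_id=NULL, no match -> dropped
  - enrollment 2 (Alice): course_id=2 -> matches Physics
  - enrollment 3 (Leo): course_id=NULL, no match -> dropped
  - enrollment 4 (Frank): course_id=5 -> matches Algebra
  - enrollment 5 (Sam): course_id=4 -> matches Economics
So 2 of 5 rows are dropped.

SQL:
SELECT a.student, b.title AS course
FROM enrollments a
INNER JOIN courses b ON a.course_id = b.id

Result:
student | course   
--------+----------
Alice   | Physics  
Frank   | Algebra  
Sam     | Economics


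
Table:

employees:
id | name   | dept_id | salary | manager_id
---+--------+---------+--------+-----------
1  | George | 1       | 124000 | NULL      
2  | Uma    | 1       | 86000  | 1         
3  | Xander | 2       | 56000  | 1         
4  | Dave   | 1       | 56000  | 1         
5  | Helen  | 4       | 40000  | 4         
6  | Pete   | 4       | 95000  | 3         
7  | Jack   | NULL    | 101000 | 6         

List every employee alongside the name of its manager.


This is a self-join: employees is joined to a second copy of itself, matching each row's manager_id to another row's id. Use LEFT JOIN so rows with manager_id=NULL are kept.
  - employee 1 (George): manager_id=NULL -> NULL
  - employee 2 (Uma): manager_id=1 -> George
  - employee 3 (Xander): manager_id=1 -> George
  - employee 4 (Dave): manager_id=1 -> George
  - employee 5 (Helen): manager_id=4 -> Dave
  - employee 6 (Pete): manager_id=3 -> Xander
  - employee 7 (Jack): manager_id=6 -> Pete

SQL:
SELECT a.name AS item, b.name AS manager
FROM employees a
LEFT JOIN employees b ON a.manager_id = b.id

Result:
item   | manager
-------+--------
George | NULL   
Uma    | George 
Xander | George 
Dave   | George 
Helen  | Dave   
Pete   | Xander 
Jack   | Pete   


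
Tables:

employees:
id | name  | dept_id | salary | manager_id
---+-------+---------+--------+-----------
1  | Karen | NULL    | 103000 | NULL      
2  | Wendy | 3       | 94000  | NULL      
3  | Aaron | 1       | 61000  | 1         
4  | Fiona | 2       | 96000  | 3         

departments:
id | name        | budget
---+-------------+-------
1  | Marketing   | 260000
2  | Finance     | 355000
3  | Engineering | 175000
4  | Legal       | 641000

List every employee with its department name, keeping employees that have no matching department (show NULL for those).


LEFT JOIN keeps every row from employees (the left table); where dept_id has no match in departments, the department columns become NULL. Walk through each employee:
  - employee 1 (Karen): dept_id=NULL, no match -> kept with NULL
  - employee 2 (Wendy): dept_id=3 -> matches Engineering
  - employee 3 (Aaron): dept_id=1 -> matches Marketing
  - employee 4 (Fiona): dept_id=2 -> matches Finance
All 4 rows appear; 1 has NULL department.

SQL:
SELECT a.name, b.name AS department
FROM employees a
LEFT JOIN departments b ON a.dept_id = b.id

Result:
name  | department 
------+------------
Karen | NULL       
Wendy | Engineering
Aaron | Marketing  
Fiona | Finance    


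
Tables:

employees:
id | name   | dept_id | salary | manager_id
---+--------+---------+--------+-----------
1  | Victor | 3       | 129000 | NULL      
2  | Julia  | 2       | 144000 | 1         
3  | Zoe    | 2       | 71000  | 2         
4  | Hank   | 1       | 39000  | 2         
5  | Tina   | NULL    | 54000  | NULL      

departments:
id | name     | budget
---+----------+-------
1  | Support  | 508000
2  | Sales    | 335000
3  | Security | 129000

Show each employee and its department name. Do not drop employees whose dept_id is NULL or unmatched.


LEFT JOIN keeps every row from employees (the left table); where dept_id has no match in departments, the department columns become NULL. Walk through each employee:
  - employee 1 (Victor): dept_id=3 -> matches Security
  - employee 2 (Julia): dept_id=2 -> matches Sales
  - employee 3 (Zoe): dept_id=2 -> matches Sales
  - employee 4 (Hank): dept_id=1 -> matches Support
  - employee 5 (Tina): dept_id=NULL, no match -> kept with NULL
All 5 rows appear; 1 has NULL department.

SQL:
SELECT a.name, b.name AS department
FROM employees a
LEFT JOIN departments b ON a.dept_id = b.id

Result:
name   | department
-------+-----------
Victor | Security  
Julia  | Sales     
Zoe    | Sales     
Hank   | Support   
Tina   | NULL      


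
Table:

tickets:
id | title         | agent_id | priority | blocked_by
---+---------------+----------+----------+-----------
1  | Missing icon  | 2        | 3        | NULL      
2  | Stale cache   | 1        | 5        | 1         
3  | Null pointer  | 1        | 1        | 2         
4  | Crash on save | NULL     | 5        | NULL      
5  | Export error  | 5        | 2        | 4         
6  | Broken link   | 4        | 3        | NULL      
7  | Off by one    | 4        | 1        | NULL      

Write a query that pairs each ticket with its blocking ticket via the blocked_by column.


This is a self-join: tickets is joined to a second copy of itself, matching each row's blocked_by to another row's id. Use LEFT JOIN so rows with blocked_by=NULL are kept.
  - ticket 1 (Missing icon): blocked_by=NULL -> NULL
  - ticket 2 (Stale cache): blocked_by=1 -> Missing icon
  - ticket 3 (Null pointer): blocked_by=2 -> Stale cache
  - ticket 4 (Crash on save): blocked_by=NULL -> NULL
  - ticket 5 (Export error): blocked_by=4 -> Crash on save
  - ticket 6 (Broken link): blocked_by=NULL -> NULL
  - ticket 7 (Off by one): blocked_by=NULL -> NULL

SQL:
SELECT a.title AS item, b.title AS blocked_by
FROM tickets a
LEFT JOIN tickets b ON a.blocked_by = b.id

Result:
item          | blocked_by   
--------------+--------------
Missing icon  | NULL         
Stale cache   | Missing icon 
Null pointer  | Stale cache  
Crash on save | NULL         
Export error  | Crash on save
Broken link   | NULL         
Off by one    | NULL         


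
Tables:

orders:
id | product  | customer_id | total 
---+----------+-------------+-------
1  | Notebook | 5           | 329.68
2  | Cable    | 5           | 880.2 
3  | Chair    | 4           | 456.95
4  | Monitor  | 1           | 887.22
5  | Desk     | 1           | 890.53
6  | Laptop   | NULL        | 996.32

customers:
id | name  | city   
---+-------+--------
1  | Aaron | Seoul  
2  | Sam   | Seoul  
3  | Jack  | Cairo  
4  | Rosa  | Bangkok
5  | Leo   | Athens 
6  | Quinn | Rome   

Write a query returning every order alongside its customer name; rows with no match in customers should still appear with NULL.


LEFT JOIN keeps every row from orders (the left table); where customer_id has no match in customers, the customer columns become NULL. Walk through each order:
  - order 1 (Notebook): customer_id=5 -> matches Leo
  - order 2 (Cable): customer_id=5 -> matches Leo
  - order 3 (Chair): customer_id=4 -> matches Rosa
  - order 4 (Monitor): customer_id=1 -> matches Aaron
  - order 5 (Desk): customer_id=1 -> matches Aaron
  - order 6 (Laptop): customer_id=NULL, no match -> kept with NULL
All 6 rows appear; 1 has NULL customer.

SQL:
SELECT a.product, b.name AS customer
FROM orders a
LEFT JOIN customers b ON a.customer_id = b.id

Result:
product  | customer
---------+---------
Notebook | Leo     
Cable    | Leo     
Chair    | Rosa    
Monitor  | Aaron   
Desk     | Aaron   
Laptop   | NULL    


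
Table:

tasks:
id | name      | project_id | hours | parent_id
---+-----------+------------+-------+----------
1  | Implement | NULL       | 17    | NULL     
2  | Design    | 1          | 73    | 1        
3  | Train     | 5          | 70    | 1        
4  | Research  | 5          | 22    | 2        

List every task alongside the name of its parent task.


This is a self-join: tasks is joined to a second copy of itself, matching each row's parent_id to another row's id. Use LEFT JOIN so rows with parent_id=NULL are kept.
  - task 1 (Implement): parent_id=NULL -> NULL
  - task 2 (Design): parent_id=1 -> Implement
  - task 3 (Train): parent_id=1 -> Implement
  - task 4 (Research): parent_id=2 -> Design

SQL:
SELECT a.name AS item, b.name AS parent
FROM tasks a
LEFT JOIN tasks b ON a.parent_id = b.id

Result:
item      | parent   
----------+----------
Implement | NULL     
Design    | Implement
Train     | Implement
Research  | Design   


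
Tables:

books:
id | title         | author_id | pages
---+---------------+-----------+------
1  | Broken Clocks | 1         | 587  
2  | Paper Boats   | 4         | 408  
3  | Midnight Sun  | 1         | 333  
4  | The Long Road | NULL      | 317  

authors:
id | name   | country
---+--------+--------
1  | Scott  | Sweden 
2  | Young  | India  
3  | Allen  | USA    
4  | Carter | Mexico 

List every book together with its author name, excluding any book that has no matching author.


INNER JOIN keeps only books rows whose author_id matches an id in authors. Walk through each book:
  - book 1 (Broken Clocks): author_id=1 -> matches Scott
  - book 2 (Paper Boats): author_id=4 -> matches Carter
  - book 3 (Midnight Sun): author_id=1 -> matches Scott
  - book 4 (The Long Road): author_id=NULL, no match -> dropped
So 1 of 4 rows is dropped.

SQL:
SELECT a.title, b.name AS author
FROM books a
INNER JOIN authors b ON a.author_id = b.id

Result:
title         | author
--------------+-------
Broken Clocks | Scott 
Paper Boats   | Carter
Midnight Sun  | Scott 


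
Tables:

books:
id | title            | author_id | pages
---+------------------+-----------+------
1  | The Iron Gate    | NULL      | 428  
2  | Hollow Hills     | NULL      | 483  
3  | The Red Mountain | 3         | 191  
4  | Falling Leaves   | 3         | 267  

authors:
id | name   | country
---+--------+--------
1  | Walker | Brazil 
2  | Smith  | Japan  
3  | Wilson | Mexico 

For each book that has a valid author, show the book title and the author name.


INNER JOIN keeps only books rows whose author_id matches an id in authors. Walk through each book:
  - book 1 (The Iron Gate): author_id=NULL, no match -> dropped
  - book 2 (Hollow Hills): author_id=NULL, no match -> dropped
  - book 3 (The Red Mountain): author_id=3 -> matches Wilson
  - book 4 (Falling Leaves): author_id=3 -> matches Wilson
So 2 of 4 rows are dropped.

SQL:
SELECT a.title, b.name AS author
FROM books a
INNER JOIN authors b ON a.author_id = b.id

Result:
title            | author
-----------------+-------
The Red Mountain | Wilson
Falling Leaves   | Wilson


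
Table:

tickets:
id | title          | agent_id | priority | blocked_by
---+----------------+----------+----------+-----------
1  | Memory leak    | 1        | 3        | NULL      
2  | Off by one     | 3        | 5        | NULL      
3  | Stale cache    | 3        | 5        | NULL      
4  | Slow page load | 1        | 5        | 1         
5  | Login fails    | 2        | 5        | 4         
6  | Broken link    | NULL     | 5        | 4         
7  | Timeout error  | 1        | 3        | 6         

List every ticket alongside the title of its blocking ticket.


This is a self-join: tickets is joined to a second copy of itself, matching each row's blocked_by to another row's id. Use LEFT JOIN so rows with blocked_by=NULL are kept.
  - ticket 1 (Memory leak): blocked_by=NULL -> NULL
  - ticket 2 (Off by one): blocked_by=NULL -> NULL
  - ticket 3 (Stale cache): blocked_by=NULL -> NULL
  - ticket 4 (Slow page load): blocked_by=1 -> Memory leak
  - ticket 5 (Login fails): blocked_by=4 -> Slow page load
  - ticket 6 (Broken link): blocked_by=4 -> Slow page load
  - ticket 7 (Timeout error): blocked_by=6 -> Broken link

SQL:
SELECT a.title AS item, b.title AS blocked_by
FROM tickets a
LEFT JOIN tickets b ON a.blocked_by = b.id

Result:
item           | blocked_by    
---------------+---------------
Memory leak    | NULL          
Off by one     | NULL          
Stale cache    | NULL          
Slow page load | Memory leak   
Login fails    | Slow page load
Broken link    | Slow page load
Timeout error  | Broken link   


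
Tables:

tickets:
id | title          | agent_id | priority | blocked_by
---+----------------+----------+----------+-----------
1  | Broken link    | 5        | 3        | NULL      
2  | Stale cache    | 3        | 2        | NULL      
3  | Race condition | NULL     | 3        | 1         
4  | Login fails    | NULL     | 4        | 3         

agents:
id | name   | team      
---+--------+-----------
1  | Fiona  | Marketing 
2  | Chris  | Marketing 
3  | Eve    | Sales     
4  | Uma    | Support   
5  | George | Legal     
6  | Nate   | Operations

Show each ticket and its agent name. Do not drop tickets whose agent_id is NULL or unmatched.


LEFT JOIN keeps every row from tickets (the left table); where agent_id has no match in agents, the agent columns become NULL. Walk through each ticket:
  - ticket 1 (Broken link): agent_id=5 -> matches George
  - ticket 2 (Stale cache): agent_id=3 -> matches Eve
  - ticket 3 (Race condition): agent_id=NULL, no match -> kept with NULL
  - ticket 4 (Login fails): agent_id=NULL, no match -> kept with NULL
All 4 rows appear; 2 have NULL agent.

SQL:
SELECT a.title, b.name AS agent
FROM tickets a
LEFT JOIN agents b ON a.agent_id = b.id

Result:
title          | agent 
---------------+-------
Broken link    | George
Stale cache    | Eve   
Race condition | NULL  
Login fails    | NULL  


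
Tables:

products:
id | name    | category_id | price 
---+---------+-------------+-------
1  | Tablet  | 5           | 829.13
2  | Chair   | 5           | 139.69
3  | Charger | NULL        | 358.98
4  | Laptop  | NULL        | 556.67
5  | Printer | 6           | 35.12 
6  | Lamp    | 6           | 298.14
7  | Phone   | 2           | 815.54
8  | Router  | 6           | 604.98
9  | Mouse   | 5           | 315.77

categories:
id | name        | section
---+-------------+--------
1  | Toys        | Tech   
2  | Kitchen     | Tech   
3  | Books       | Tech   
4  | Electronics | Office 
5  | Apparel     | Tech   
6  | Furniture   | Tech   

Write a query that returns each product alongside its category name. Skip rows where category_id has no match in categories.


INNER JOIN keeps only products rows whose category_id matches an id in categories. Walk through each product:
  - product 1 (Tablet): category_id=5 -> matches Apparel
  - product 2 (Chair): category_id=5 -> matches Apparel
  - product 3 (Charger): category_id=NULL, no match -> dropped
  - product 4 (Laptop): category_id=NULL, no match -> dropped
  - product 5 (Printer): category_id=6 -> matches Furniture
  - product 6 (Lamp): category_id=6 -> matches Furniture
  - product 7 (Phone): category_id=2 -> matches Kitchen
  - product 8 (Router): category_id=6 -> matches Furniture
  - product 9 (Mouse): category_id=5 -> matches Apparel
So 2 of 9 rows are dropped.

SQL:
SELECT a.name, b.name AS category
FROM products a
INNER JOIN categories b ON a.category_id = b.id

Result:
name    | category 
--------+----------
Tablet  | Apparel  
Chair   | Apparel  
Printer | Furniture
Lamp    | Furniture
Phone   | Kitchen  
Router  | Furniture
Mouse   | Apparel  


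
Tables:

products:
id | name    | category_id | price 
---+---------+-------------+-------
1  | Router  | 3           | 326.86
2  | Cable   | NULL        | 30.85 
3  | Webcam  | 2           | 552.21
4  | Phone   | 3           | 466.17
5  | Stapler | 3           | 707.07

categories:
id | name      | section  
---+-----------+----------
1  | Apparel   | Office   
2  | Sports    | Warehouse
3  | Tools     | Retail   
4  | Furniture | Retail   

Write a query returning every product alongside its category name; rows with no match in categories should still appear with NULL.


LEFT JOIN keeps every row from products (the left table); where category_id has no match in categories, the category columns become NULL. Walk through each product:
  - product 1 (Router): category_id=3 -> matches Tools
  - product 2 (Cable): category_id=NULL, no match -> kept with NULL
  - product 3 (Webcam): category_id=2 -> matches Sports
  - product 4 (Phone): category_id=3 -> matches Tools
  - product 5 (Stapler): category_id=3 -> matches Tools
All 5 rows appear; 1 has NULL category.

SQL:
SELECT a.name, b.name AS category
FROM products a
LEFT JOIN categories b ON a.category_id = b.id

Result:
name    | category
--------+---------
Router  | Tools   
Cable   | NULL    
Webcam  | Sports  
Phone   | Tools   
Stapler | Tools   


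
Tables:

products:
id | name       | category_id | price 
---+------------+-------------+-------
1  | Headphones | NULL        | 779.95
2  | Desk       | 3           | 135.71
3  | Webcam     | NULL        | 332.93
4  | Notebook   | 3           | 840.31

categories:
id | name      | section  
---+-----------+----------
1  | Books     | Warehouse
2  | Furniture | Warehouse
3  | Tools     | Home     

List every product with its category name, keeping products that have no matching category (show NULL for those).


LEFT JOIN keeps every row from products (the left table); where category_id has no match in categories, the category columns become NULL. Walk through each product:
  - product 1 (Headphones): category_id=NULL, no match -> kept with NULL
  - product 2 (Desk): category_id=3 -> matches Tools
  - product 3 (Webcam): category_id=NULL, no match -> kept with NULL
  - product 4 (Notebook): category_id=3 -> matches Tools
All 4 rows appear; 2 have NULL category.

SQL:
SELECT a.name, b.name AS category
FROM products a
LEFT JOIN categories b ON a.category_id = b.id

Result:
name       | category
-----------+---------
Headphones | NULL    
Desk       | Tools   
Webcam     | NULL    
Notebook   | Tools   


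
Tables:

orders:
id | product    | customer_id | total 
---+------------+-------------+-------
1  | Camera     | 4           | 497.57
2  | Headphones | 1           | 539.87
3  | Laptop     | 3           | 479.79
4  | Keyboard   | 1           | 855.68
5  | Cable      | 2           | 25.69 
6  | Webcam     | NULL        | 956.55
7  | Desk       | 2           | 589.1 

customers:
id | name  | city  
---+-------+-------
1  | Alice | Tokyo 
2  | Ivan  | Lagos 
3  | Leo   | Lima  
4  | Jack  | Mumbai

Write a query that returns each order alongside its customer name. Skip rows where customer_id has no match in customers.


INNER JOIN keeps only orders rows whose customer_id matches an id in customers. Walk through each order:
  - order 1 (Camera): customer_id=4 -> matches Jack
  - order 2 (Headphones): customer_id=1 -> matches Alice
  - order 3 (Laptop): customer_id=3 -> matches Leo
  - order 4 (Keyboard): customer_id=1 -> matches Alice
  - order 5 (Cable): customer_id=2 -> matches Ivan
  - order 6 (Webcam): customer_id=NULL, no match -> dropped
  - order 7 (Desk): customer_id=2 -> matches Ivan
So 1 of 7 rows is dropped.

SQL:
SELECT a.product, b.name AS customer
FROM orders a
INNER JOIN customers b ON a.customer_id = b.id

Result:
product    | customer
-----------+---------
Camera     | Jack    
Headphones | Alice   
Laptop     | Leo     
Keyboard   | Alice   
Cable      | Ivan    
Desk       | Ivan    


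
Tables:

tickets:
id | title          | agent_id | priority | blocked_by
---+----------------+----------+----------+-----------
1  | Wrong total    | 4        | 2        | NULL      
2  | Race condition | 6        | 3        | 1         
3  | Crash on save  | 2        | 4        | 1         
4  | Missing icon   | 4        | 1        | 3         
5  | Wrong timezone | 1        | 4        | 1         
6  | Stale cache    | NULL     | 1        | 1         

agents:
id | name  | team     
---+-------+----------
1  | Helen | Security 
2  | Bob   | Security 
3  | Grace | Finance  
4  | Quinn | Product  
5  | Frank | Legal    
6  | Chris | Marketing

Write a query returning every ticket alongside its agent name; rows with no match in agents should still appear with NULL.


LEFT JOIN keeps every row from tickets (the left table); where agent_id has no match in agents, the agent columns become NULL. Walk through each ticket:
  - ticket 1 (Wrong total): agent_id=4 -> matches Quinn
  - ticket 2 (Race condition): agent_id=6 -> matches Chris
  - ticket 3 (Crash on save): agent_id=2 -> matches Bob
  - ticket 4 (Missing icon): agent_id=4 -> matches Quinn
  - ticket 5 (Wrong timezone): agent_id=1 -> matches Helen
  - ticket 6 (Stale cache): agent_id=NULL, no match -> kept with NULL
All 6 rows appear; 1 has NULL agent.

SQL:
SELECT a.title, b.name AS agent
FROM tickets a
LEFT JOIN agents b ON a.agent_id = b.id

Result:
title          | agent
---------------+------
Wrong total    | Quinn
Race condition | Chris
Crash on save  | Bob  
Missing icon   | Quinn
Wrong timezone | Helen
Stale cache    | NULL 


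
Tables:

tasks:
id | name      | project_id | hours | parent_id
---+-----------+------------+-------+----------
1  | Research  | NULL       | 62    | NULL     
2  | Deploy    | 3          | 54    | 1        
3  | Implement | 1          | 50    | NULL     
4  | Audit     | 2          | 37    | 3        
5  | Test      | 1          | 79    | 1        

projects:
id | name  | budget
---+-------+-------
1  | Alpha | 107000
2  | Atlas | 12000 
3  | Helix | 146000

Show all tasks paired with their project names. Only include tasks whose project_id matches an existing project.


INNER JOIN keeps only tasks rows whose project_id matches an id in projects. Walk through each task:
  - task 1 (Research): project_id=NULL, no match -> dropped
  - task 2 (Deploy): project_id=3 -> matches Helix
  - task 3 (Implement): project_id=1 -> matches Alpha
  - task 4 (Audit): project_id=2 -> matches Atlas
  - task 5 (Test): project_id=1 -> matches Alpha
So 1 of 5 rows is dropped.

SQL:
SELECT a.name, b.name AS project
FROM tasks a
INNER JOIN projects b ON a.project_id = b.id

Result:
name      | project
----------+--------
Deploy    | Helix  
Implement | Alpha  
Audit     | Atlas  
Test      | Alpha  


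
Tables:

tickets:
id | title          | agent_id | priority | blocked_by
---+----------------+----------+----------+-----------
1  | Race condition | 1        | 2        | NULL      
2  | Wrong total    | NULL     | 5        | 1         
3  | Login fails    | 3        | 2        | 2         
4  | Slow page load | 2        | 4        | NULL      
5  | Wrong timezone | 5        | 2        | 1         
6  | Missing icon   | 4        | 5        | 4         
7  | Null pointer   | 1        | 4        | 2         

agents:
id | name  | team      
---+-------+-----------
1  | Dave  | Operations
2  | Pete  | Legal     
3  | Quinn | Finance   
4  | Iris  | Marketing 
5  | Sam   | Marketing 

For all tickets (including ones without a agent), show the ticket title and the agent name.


LEFT JOIN keeps every row from tickets (the left table); where agent_id has no match in agents, the agent columns become NULL. Walk through each ticket:
  - ticket 1 (Race condition): agent_id=1 -> matches Dave
  - ticket 2 (Wrong total): agent_id=NULL, no match -> kept with NULL
  - ticket 3 (Login fails): agent_id=3 -> matches Quinn
  - ticket 4 (Slow page load): agent_id=2 -> matches Pete
  - ticket 5 (Wrong timezone): agent_id=5 -> matches Sam
  - ticket 6 (Missing icon): agent_id=4 -> matches Iris
  - ticket 7 (Null pointer): agent_id=1 -> matches Dave
All 7 rows appear; 1 has NULL agent.

SQL:
SELECT a.title, b.name AS agent
FROM tickets a
LEFT JOIN agents b ON a.agent_id = b.id

Result:
title          | agent
---------------+------
Race condition | Dave 
Wrong total    | NULL 
Login fails    | Quinn
Slow page load | Pete 
Wrong timezone | Sam  
Missing icon   | Iris 
Null pointer   | Dave 


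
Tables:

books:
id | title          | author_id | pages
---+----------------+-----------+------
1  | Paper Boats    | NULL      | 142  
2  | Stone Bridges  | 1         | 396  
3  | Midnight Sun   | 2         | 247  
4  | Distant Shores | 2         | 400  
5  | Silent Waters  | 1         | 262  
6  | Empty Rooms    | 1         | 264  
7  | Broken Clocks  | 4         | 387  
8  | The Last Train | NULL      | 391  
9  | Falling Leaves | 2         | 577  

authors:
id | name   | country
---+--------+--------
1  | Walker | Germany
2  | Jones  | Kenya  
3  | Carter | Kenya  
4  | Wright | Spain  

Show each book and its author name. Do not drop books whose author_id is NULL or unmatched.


LEFT JOIN keeps every row from books (the left table); where author_id has no match in authors, the author columns become NULL. Walk through each book:
  - book 1 (Paper Boats): author_id=NULL, no match -> kept with NULL
  - book 2 (Stone Bridges): author_id=1 -> matches Walker
  - book 3 (Midnight Sun): author_id=2 -> matches Jones
  - book 4 (Distant Shores): author_id=2 -> matches Jones
  - book 5 (Silent Waters): author_id=1 -> matches Walker
  - book 6 (Empty Rooms): author_id=1 -> matches Walker
  - book 7 (Broken Clocks): author_id=4 -> matches Wright
  - book 8 (The Last Train): author_id=NULL, no match -> kept with NULL
  - book 9 (Falling Leaves): author_id=2 -> matches Jones
All 9 rows appear; 2 have NULL author.

SQL:
SELECT a.title, b.name AS author
FROM books a
LEFT JOIN authors b ON a.author_id = b.id

Result:
title          | author
---------------+-------
Paper Boats    | NULL  
Stone Bridges  | Walker
Midnight Sun   | Jones 
Distant Shores | Jones 
Silent Waters  | Walker
Empty Rooms    | Walker
Broken Clocks  | Wright
The Last Train | NULL  
Falling Leaves | Jones 


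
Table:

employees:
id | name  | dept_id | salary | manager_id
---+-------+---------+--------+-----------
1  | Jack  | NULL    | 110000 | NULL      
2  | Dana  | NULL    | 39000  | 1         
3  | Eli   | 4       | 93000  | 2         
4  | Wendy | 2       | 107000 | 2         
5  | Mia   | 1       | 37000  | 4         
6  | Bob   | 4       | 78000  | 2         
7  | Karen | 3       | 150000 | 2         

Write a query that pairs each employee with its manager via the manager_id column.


This is a self-join: employees is joined to a second copy of itself, matching each row's manager_id to another row's id. Use LEFT JOIN so rows with manager_id=NULL are kept.
  - employee 1 (Jack): manager_id=NULL -> NULL
  - employee 2 (Dana): manager_id=1 -> Jack
  - employee 3 (Eli): manager_id=2 -> Dana
  - employee 4 (Wendy): manager_id=2 -> Dana
  - employee 5 (Mia): manager_id=4 -> Wendy
  - employee 6 (Bob): manager_id=2 -> Dana
  - employee 7 (Karen): manager_id=2 -> Dana

SQL:
SELECT a.name AS item, b.name AS manager
FROM employees a
LEFT JOIN employees b ON a.manager_id = b.id

Result:
item  | manager
------+--------
Jack  | NULL   
Dana  | Jack   
Eli   | Dana   
Wendy | Dana   
Mia   | Wendy  
Bob   | Dana   
Karen | Dana   


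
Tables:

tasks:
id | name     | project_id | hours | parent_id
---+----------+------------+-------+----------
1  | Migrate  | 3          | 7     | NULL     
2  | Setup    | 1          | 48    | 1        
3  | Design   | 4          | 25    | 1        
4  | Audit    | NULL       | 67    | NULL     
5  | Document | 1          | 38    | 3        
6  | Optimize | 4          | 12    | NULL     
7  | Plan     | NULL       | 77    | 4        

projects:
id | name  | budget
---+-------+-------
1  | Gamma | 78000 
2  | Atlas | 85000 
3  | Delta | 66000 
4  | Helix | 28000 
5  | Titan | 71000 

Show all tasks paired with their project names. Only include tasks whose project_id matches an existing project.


INNER JOIN keeps only tasks rows whose project_id matches an id in projects. Walk through each task:
  - task 1 (Migrate): project_id=3 -> matches Delta
  - task 2 (Setup): project_id=1 -> matches Gamma
  - task 3 (Design): project_id=4 -> matches Helix
  - task 4 (Audit): project_id=NULL, no match -> dropped
  - task 5 (Document): project_id=1 -> matches Gamma
  - task 6 (Optimize): project_id=4 -> matches Helix
  - task 7 (Plan): project_id=NULL, no match -> dropped
So 2 of 7 rows are dropped.

SQL:
SELECT a.name, b.name AS project
FROM tasks a
INNER JOIN projects b ON a.project_id = b.id

Result:
name     | project
---------+--------
Migrate  | Delta  
Setup    | Gamma  
Design   | Helix  
Document | Gamma  
Optimize | Helix  


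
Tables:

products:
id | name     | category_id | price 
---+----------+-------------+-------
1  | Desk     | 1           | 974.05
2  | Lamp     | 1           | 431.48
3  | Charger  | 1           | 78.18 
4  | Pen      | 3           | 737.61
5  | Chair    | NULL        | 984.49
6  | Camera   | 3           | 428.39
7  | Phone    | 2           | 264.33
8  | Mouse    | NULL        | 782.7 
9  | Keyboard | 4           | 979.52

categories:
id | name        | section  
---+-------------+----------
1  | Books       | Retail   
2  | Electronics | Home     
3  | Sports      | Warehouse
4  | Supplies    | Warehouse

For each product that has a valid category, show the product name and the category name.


INNER JOIN keeps only products rows whose category_id matches an id in categories. Walk through each product:
  - product 1 (Desk): category_id=1 -> matches Books
  - product 2 (Lamp): category_id=1 -> matches Books
  - product 3 (Charger): category_id=1 -> matches Books
  - product 4 (Pen): category_id=3 -> matches Sports
  - product 5 (Chair): category_id=NULL, no match -> dropped
  - product 6 (Camera): category_id=3 -> matches Sports
  - product 7 (Phone): category_id=2 -> matches Electronics
  - product 8 (Mouse): category_id=NULL, no match -> dropped
  - product 9 (Keyboard): category_id=4 -> matches Supplies
So 2 of 9 rows are dropped.

SQL:
SELECT a.name, b.name AS category
FROM products a
INNER JOIN categories b ON a.category_id = b.id

Result:
name     | category   
---------+------------
Desk     | Books      
Lamp     | Books      
Charger  | Books      
Pen      | Sports     
Camera   | Sports     
Phone    | Electronics
Keyboard | Supplies   


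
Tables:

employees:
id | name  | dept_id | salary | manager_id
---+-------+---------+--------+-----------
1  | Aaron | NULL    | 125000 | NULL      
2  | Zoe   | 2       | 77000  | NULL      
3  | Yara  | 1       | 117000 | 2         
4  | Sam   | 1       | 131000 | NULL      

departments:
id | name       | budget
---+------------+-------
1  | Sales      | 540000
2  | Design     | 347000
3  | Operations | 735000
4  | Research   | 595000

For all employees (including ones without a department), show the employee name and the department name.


LEFT JOIN keeps every row from employees (the left table); where dept_id has no match in departments, the department columns become NULL. Walk through each employee:
  - employee 1 (Aaron): dept_id=NULL, no match -> kept with NULL
  - employee 2 (Zoe): dept_id=2 -> matches Design
  - employee 3 (Yara): dept_id=1 -> matches Sales
  - employee 4 (Sam): dept_id=1 -> matches Sales
All 4 rows appear; 1 has NULL department.

SQL:
SELECT a.name, b.name AS department
FROM employees a
LEFT JOIN departments b ON a.dept_id = b.id

Result:
name  | department
------+-----------
Aaron | NULL      
Zoe   | Design    
Yara  | Sales     
Sam   | Sales     


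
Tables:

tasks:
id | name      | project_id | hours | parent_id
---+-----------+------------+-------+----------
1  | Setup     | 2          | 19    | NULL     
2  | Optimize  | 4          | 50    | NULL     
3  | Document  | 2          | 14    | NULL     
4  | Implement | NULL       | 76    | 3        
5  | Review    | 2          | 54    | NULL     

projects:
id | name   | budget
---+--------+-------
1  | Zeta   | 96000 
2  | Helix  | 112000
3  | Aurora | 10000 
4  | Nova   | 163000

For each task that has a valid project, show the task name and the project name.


INNER JOIN keeps only tasks rows whose project_id matches an id in projects. Walk through each task:
  - task 1 (Setup): project_id=2 -> matches Helix
  - task 2 (Optimize): project_id=4 -> matches Nova
  - task 3 (Document): project_id=2 -> matches Helix
  - task 4 (Implement): project_id=NULL, no match -> dropped
  - task 5 (Review): project_id=2 -> matches Helix
So 1 of 5 rows is dropped.

SQL:
SELECT a.name, b.name AS project
FROM tasks a
INNER JOIN projects b ON a.project_id = b.id

Result:
name     | project
---------+--------
Setup    | Helix  
Optimize | Nova   
Document | Helix  
Review   | Helix  


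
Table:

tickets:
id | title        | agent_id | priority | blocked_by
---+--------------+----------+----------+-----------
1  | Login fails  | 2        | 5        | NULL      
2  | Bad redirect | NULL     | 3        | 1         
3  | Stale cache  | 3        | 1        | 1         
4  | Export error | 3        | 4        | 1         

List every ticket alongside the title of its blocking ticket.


This is a self-join: tickets is joined to a second copy of itself, matching each row's blocked_by to another row's id. Use LEFT JOIN so rows with blocked_by=NULL are kept.
  - ticket 1 (Login fails): blocked_by=NULL -> NULL
  - ticket 2 (Bad redirect): blocked_by=1 -> Login fails
  - ticket 3 (Stale cache): blocked_by=1 -> Login fails
  - ticket 4 (Export error): blocked_by=1 -> Login fails

SQL:
SELECT a.title AS item, b.title AS blocked_by
FROM tickets a
LEFT JOIN tickets b ON a.blocked_by = b.id

Result:
item         | blocked_by 
-------------+------------
Login fails  | NULL       
Bad redirect | Login fails
Stale cache  | Login fails
Export error | Login fails


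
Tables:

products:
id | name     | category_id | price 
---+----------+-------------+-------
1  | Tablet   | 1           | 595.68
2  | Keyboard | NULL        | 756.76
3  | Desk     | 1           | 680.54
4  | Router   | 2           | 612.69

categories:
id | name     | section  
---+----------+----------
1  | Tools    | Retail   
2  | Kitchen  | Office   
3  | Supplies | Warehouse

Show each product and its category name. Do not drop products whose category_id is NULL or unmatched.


LEFT JOIN keeps every row from products (the left table); where category_id has no match in categories, the category columns become NULL. Walk through each product:
  - product 1 (Tablet): category_id=1 -> matches Tools
  - product 2 (Keyboard): category_id=NULL, no match -> kept with NULL
  - product 3 (Desk): category_id=1 -> matches Tools
  - product 4 (Router): category_id=2 -> matches Kitchen
All 4 rows appear; 1 has NULL category.

SQL:
SELECT a.name, b.name AS category
FROM products a
LEFT JOIN categories b ON a.category_id = b.id

Result:
name     | category
---------+---------
Tablet   | Tools   
Keyboard | NULL    
Desk     | Tools   
Router   | Kitchen 


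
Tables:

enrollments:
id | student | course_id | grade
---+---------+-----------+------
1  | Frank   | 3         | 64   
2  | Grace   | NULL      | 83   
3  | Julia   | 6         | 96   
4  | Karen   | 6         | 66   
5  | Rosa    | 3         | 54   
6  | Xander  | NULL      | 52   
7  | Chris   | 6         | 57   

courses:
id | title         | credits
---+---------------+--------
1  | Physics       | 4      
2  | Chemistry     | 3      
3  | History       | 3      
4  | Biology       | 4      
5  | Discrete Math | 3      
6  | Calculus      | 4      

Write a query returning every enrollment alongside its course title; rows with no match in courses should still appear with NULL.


LEFT JOIN keeps every row from enrollments (the left table); where course_id has no match in courses, the course columns become NULL. Walk through each enrollment:
  - enrollment 1 (Frank): course_id=3 -> matches History
  - enrollment 2 (Grace): course_id=NULL, no match -> kept with NULL
  - enrollment 3 (Julia): course_id=6 -> matches Calculus
  - enrollment 4 (Karen): course_id=6 -> matches Calculus
  - enrollment 5 (Rosa): course_id=3 -> matches History
  - enrollment 6 (Xander): course_id=NULL, no match -> kept with NULL
  - enrollment 7 (Chris): course_id=6 -> matches Calculus
All 7 rows appear; 2 have NULL course.

SQL:
SELECT a.student, b.title AS course
FROM enrollments a
LEFT JOIN courses b ON a.course_id = b.id

Result:
student | course  
--------+---------
Frank   | History 
Grace   | NULL    
Julia   | Calculus
Karen   | Calculus
Rosa    | History 
Xander  | NULL    
Chris   | Calculus


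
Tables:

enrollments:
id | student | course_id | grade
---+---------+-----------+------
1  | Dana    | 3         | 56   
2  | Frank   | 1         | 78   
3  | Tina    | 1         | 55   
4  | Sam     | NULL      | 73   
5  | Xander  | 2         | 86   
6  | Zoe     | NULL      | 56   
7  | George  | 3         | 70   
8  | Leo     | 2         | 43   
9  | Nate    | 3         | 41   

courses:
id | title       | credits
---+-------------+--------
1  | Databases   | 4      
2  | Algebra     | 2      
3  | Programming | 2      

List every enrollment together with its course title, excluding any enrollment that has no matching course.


INNER JOIN keeps only enrollments rows whose course_id matches an id in courses. Walk through each enrollment:
  - enrollment 1 (Dana): course_id=3 -> matches Programming
  - enrollment 2 (Frank): course_id=1 -> matches Databases
  - enrollment 3 (Tina): course_id=1 -> matches Databases
  - enrollment 4 (Sam): course_id=NULL, no match -> dropped
  - enrollment 5 (Xander): course_id=2 -> matches Algebra
  - enrollment 6 (Zoe): course_id=NULL, no match -> dropped
  - enrollment 7 (George): course_id=3 -> matches Programming
  - enrollment 8 (Leo): course_id=2 -> matches Algebra
  - enrollment 9 (Nate): course_id=3 -> matches Programming
So 2 of 9 rows are dropped.

SQL:
SELECT a.student, b.title AS course
FROM enrollments a
INNER JOIN courses b ON a.course_id = b.id

Result:
student | course     
--------+------------
Dana    | Programming
Frank   | Databases  
Tina    | Databases  
Xander  | Algebra    
George  | Programming
Leo     | Algebra    
Nate    | Programming
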